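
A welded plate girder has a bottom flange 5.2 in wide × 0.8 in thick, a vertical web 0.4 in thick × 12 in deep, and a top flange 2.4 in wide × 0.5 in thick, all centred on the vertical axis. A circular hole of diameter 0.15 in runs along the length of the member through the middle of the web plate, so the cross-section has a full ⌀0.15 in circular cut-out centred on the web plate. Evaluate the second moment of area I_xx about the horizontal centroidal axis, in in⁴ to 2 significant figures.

I_xx ≈ 240 in⁴

Treat the section as a set of non-overlapping primitives; coordinates are from the bounding-box lower-left.
Bottom plate: 5.2 × 0.8, A = 4.16 in², y = 0.4 in, Ī = 0.2219 in⁴.
Web plate: 0.4 × 12, A = 4.8 in², y = 6.8 in, Ī = 57.6 in⁴.
Top plate: 2.4 × 0.5, A = 1.2 in², y = 13.05 in, Ī = 0.025 in⁴.
Hole (subtracted): ⌀0.15, A = 0.01767 in², y = 6.8 in, Ī = 0.00002485 in⁴.
Centroid: ȳ = ΣA·y / ΣA = 4.914 in.
Transfer each piece to the horizontal centroidal axis using Ī + A·d² with d = y − 4.914:
  bottom plate: d = -4.514 in → contributes +85 in⁴
  web plate: d = 1.886 in → contributes +74.67 in⁴
  top plate: d = 8.136 in → contributes +79.45 in⁴
  hole: d = 1.886 in → contributes −0.06285 in⁴
Total I = 239.1 in⁴.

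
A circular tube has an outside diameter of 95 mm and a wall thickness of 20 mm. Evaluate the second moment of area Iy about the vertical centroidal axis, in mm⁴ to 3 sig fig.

Iy ≈ 3.55 × 10⁶ mm⁴

Break the section into simple shapes (no overlaps), measuring from the bottom-left corner of the bounding box.
Outer circle: ⌀95, A = 7088.2 mm², x = 47.5 mm, Ī = 3 998 198 mm⁴.
Bore (subtracted): ⌀55, A = 2375.8 mm², x = 47.5 mm, Ī = 449 180 mm⁴.
By symmetry the centroid is at mid-width, x̄ = 47.5 mm.
All pieces are centred on the vertical centroidal axis, so I = ΣĪ (holes subtracted) = 3 549 018 mm⁴.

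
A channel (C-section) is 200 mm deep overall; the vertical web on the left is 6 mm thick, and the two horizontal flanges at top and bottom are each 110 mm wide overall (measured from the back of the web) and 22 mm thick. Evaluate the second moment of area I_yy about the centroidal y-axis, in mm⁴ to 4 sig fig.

I_yy ≈ 7.004 × 10⁶ mm⁴

Decompose the section into non-overlapping parts with the origin at the bottom-left of its bounding rectangle.
Web: 6 × 200, A = 1 200 mm², x = 3 mm, Ī = 3 600 mm⁴.
Top flange (beyond web): 104 × 22, A = 2 288 mm², x = 58 mm, Ī = 2 062 251 mm⁴.
Bottom flange (beyond web): 104 × 22, A = 2 288 mm², x = 58 mm, Ī = 2 062 251 mm⁴.
Centroid: x̄ = ΣA·x / ΣA = 46.5734 mm.
Transfer each piece to the centroidal y-axis using Ī + A·d² with d = x − 46.5734:
  web: d = -43.5734 mm → contributes +2 281 970 mm⁴
  top flange (beyond web): d = 11.4266 mm → contributes +2 360 988 mm⁴
  bottom flange (beyond web): d = 11.4266 mm → contributes +2 360 988 mm⁴
Total I = 7 003 946 mm⁴.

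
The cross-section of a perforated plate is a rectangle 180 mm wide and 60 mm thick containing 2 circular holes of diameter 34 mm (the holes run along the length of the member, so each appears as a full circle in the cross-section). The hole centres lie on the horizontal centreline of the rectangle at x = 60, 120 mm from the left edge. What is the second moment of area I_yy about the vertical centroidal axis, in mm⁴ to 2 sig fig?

Break the section into simple shapes (no overlaps), measuring from the bottom-left corner of the bounding box.
Plate: 180 × 60, A = 10 800 mm², x = 90 mm, Ī = 29 160 000 mm⁴.
Hole 1 (subtracted): ⌀34, A = 907.9 mm², x = 60 mm, Ī = 65 597 mm⁴.
Hole 2 (subtracted): ⌀34, A = 907.9 mm², x = 120 mm, Ī = 65 597 mm⁴.
By symmetry the centroid is at mid-width, x̄ = 90 mm.
Transfer each piece to the vertical centroidal axis using Ī + A·d² with d = x − 90:
  plate: d = 0 mm → contributes +29 160 000 mm⁴
  hole 1: d = -30 mm → contributes −882 725 mm⁴
  hole 2: d = 30 mm → contributes −882 725 mm⁴
Total I = 27 394 549 mm⁴.

I_yy ≈ 2.7 × 10⁷ mm⁴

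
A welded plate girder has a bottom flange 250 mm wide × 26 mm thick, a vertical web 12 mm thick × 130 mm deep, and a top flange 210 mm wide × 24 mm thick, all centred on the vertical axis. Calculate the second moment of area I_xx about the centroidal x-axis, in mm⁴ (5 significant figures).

Decompose the section into non-overlapping parts with the origin at the bottom-left of its bounding rectangle.
Bottom plate: 250 × 26, A = 6 500 mm², y = 13 mm, Ī = 366166.7 mm⁴.
Web plate: 12 × 130, A = 1 560 mm², y = 91 mm, Ī = 2 197 000 mm⁴.
Top plate: 210 × 24, A = 5 040 mm², y = 168 mm, Ī = 241 920 mm⁴.
Centroid: ȳ = ΣA·y / ΣA = 81.92214 mm.
Transfer each piece to the centroidal x-axis using Ī + A·d² with d = y − 81.92214:
  bottom plate: d = -68.92214 mm → contributes +31 242 863 mm⁴
  web plate: d = 9.077863 mm → contributes +2 325 556 mm⁴
  top plate: d = 86.07786 mm → contributes +37 585 288 mm⁴
Total I = 71 153 707 mm⁴.

I_xx ≈ 7.1154 × 10⁷ mm⁴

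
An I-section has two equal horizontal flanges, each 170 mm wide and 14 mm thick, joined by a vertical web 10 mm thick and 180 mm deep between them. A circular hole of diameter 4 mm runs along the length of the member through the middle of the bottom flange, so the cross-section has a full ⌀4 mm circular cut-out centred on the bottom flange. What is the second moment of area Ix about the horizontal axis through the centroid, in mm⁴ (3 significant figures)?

Ix ≈ 4.96 × 10⁷ mm⁴

Treat the section as a set of non-overlapping primitives; coordinates are from the bounding-box lower-left.
Bottom flange: 170 × 14, A = 2 380 mm², y = 7 mm, Ī = 38 873 mm⁴.
Web: 10 × 180, A = 1 800 mm², y = 104 mm, Ī = 4 860 000 mm⁴.
Top flange: 170 × 14, A = 2 380 mm², y = 201 mm, Ī = 38 873 mm⁴.
Hole (subtracted): ⌀4, A = 12.566 mm², y = 7 mm, Ī = 12.566 mm⁴.
Centroid: ȳ = ΣA·y / ΣA = 104.19 mm.
Transfer each piece to the horizontal axis through the centroid using Ī + A·d² with d = y − 104.19:
  bottom flange: d = -97.186 mm → contributes +22 518 334 mm⁴
  web: d = -0.18617 mm → contributes +4 860 062 mm⁴
  top flange: d = 96.814 mm → contributes +22 346 417 mm⁴
  hole: d = -97.186 mm → contributes −118 704 mm⁴
Total I = 49 606 110 mm⁴.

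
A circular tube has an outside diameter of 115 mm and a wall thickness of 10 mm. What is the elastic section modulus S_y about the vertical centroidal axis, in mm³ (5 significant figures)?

Decompose the section into non-overlapping parts with the origin at the bottom-left of its bounding rectangle.
Outer circle: ⌀115, A = 10386.89 mm², x = 57.5 mm, Ī = 8 585 414 mm⁴.
Bore (subtracted): ⌀95, A = 7088.218 mm², x = 57.5 mm, Ī = 3 998 198 mm⁴.
By symmetry the centroid is at mid-width, x̄ = 57.5 mm.
All pieces are centred on the vertical centroidal axis, so I = ΣĪ (holes subtracted) = 4 587 216 mm⁴.
Extreme fibre distance c = 57.5 mm; S = I/c = 79777.67 mm³.

S_y ≈ 7.9778 × 10⁴ mm³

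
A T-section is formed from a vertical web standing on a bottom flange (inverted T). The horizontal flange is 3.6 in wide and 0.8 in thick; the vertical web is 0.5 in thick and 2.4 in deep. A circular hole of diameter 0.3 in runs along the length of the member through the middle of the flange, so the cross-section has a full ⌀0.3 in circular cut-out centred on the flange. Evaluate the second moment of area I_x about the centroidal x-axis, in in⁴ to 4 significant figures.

I_x ≈ 2.882 in⁴

Decompose the section into non-overlapping parts with the origin at the bottom-left of its bounding rectangle.
Flange: 3.6 × 0.8, A = 2.88 in², y = 0.4 in, Ī = 0.1536 in⁴.
Web: 0.5 × 2.4, A = 1.2 in², y = 2 in, Ī = 0.576 in⁴.
Hole (subtracted): ⌀0.3, A = 0.0706858 in², y = 0.4 in, Ī = 0.000397608 in⁴.
Centroid: ȳ = ΣA·y / ΣA = 0.878885 in.
Transfer each piece to the centroidal x-axis using Ī + A·d² with d = y − 0.878885:
  flange: d = -0.478885 in → contributes +0.814073 in⁴
  web: d = 1.12112 in → contributes +2.08428 in⁴
  hole: d = -0.478885 in → contributes −0.016608 in⁴
Total I = 2.88174 in⁴.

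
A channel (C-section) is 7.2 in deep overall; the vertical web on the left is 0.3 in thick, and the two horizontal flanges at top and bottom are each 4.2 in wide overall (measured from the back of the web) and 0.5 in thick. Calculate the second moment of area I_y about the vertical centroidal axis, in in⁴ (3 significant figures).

I_y ≈ 11.1 in⁴

Split into non-overlapping primitives; take the origin at the lower-left of the bounding box.
Web: 0.3 × 7.2, A = 2.16 in², x = 0.15 in, Ī = 0.0162 in⁴.
Top flange (beyond web): 3.9 × 0.5, A = 1.95 in², x = 2.25 in, Ī = 2.4716 in⁴.
Bottom flange (beyond web): 3.9 × 0.5, A = 1.95 in², x = 2.25 in, Ī = 2.4716 in⁴.
Centroid: x̄ = ΣA·x / ΣA = 1.5015 in.
Transfer each piece to the vertical centroidal axis using Ī + A·d² with d = x − 1.5015:
  web: d = -1.3515 in → contributes +3.9615 in⁴
  top flange (beyond web): d = 0.74851 in → contributes +3.5642 in⁴
  bottom flange (beyond web): d = 0.74851 in → contributes +3.5642 in⁴
Total I = 11.09 in⁴.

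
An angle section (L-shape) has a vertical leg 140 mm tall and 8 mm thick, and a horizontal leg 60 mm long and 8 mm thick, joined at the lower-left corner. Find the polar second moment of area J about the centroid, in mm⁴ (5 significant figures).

Split into non-overlapping primitives; take the origin at the lower-left of the bounding box.
Vertical leg: 8 × 140, A = 1 120 mm², y = 70 mm, Ī = 1 829 333 mm⁴.
Horizontal leg (remainder): 52 × 8, A = 416 mm², y = 4 mm, Ī = 2218.667 mm⁴.
Centroid: ȳ = ΣA·y / ΣA = 52.125 mm.
Transfer each piece to the centroidal x-axis using Ī + A·d² with d = y − 52.125:
  vertical leg: d = 17.875 mm → contributes +2 187 191 mm⁴
  horizontal leg (remainder): d = -48.125 mm → contributes +965681.2 mm⁴
Total I = 3 152 872 mm⁴.
For the y-axis: x̄ = 12.125 mm.
Repeating about the centroidal y-axis gives I_y = 372 712 mm⁴.
Polar second moment: J = I_x + I_y = 3 525 584 mm⁴.

J ≈ 3.5256 × 10⁶ mm⁴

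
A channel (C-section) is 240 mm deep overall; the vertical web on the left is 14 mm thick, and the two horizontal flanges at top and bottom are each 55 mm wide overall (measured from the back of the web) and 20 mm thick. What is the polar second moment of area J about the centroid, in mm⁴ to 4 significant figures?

J ≈ 3.714 × 10⁷ mm⁴

Break the section into simple shapes (no overlaps), measuring from the bottom-left corner of the bounding box.
Web: 14 × 240, A = 3 360 mm², y = 120 mm, Ī = 16 128 000 mm⁴.
Top flange (beyond web): 41 × 20, A = 820 mm², y = 230 mm, Ī = 27333.3 mm⁴.
Bottom flange (beyond web): 41 × 20, A = 820 mm², y = 10 mm, Ī = 27333.3 mm⁴.
By symmetry the centroid is at mid-height, ȳ = 120 mm.
Transfer each piece to the centroidal x-axis using Ī + A·d² with d = y − 120:
  web: d = 0 mm → contributes +16 128 000 mm⁴
  top flange (beyond web): d = 110 mm → contributes +9 949 333 mm⁴
  bottom flange (beyond web): d = -110 mm → contributes +9 949 333 mm⁴
Total I = 36 026 667 mm⁴.
For the y-axis: x̄ = 16.02 mm.
Repeating about the centroidal y-axis gives I_y = 1 118 065 mm⁴.
Polar second moment: J = I_x + I_y = 37 144 731 mm⁴.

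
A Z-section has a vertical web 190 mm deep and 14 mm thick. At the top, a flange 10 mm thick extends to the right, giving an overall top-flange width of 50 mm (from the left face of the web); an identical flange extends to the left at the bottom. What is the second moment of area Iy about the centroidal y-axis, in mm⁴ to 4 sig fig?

Decompose the section into non-overlapping parts with the origin at the bottom-left of its bounding rectangle.
Web: 14 × 190, A = 2 660 mm², x = 43 mm, Ī = 43446.7 mm⁴.
Top flange (beyond web): 36 × 10, A = 360 mm², x = 68 mm, Ī = 38 880 mm⁴.
Bottom flange (beyond web): 36 × 10, A = 360 mm², x = 18 mm, Ī = 38 880 mm⁴.
Centroid: x̄ = ΣA·x / ΣA = 43 mm.
Transfer each piece to the centroidal y-axis using Ī + A·d² with d = x − 43:
  web: d = 0 mm → contributes +43446.7 mm⁴
  top flange (beyond web): d = 25 mm → contributes +263 880 mm⁴
  bottom flange (beyond web): d = -25 mm → contributes +263 880 mm⁴
Total I = 571 207 mm⁴.

Iy ≈ 5.712 × 10⁵ mm⁴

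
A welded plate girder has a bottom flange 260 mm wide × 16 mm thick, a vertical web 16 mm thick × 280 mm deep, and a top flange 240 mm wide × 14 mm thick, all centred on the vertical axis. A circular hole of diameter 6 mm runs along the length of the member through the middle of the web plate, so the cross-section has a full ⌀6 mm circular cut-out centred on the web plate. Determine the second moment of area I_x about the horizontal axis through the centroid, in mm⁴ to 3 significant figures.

Break the section into simple shapes (no overlaps), measuring from the bottom-left corner of the bounding box.
Bottom plate: 260 × 16, A = 4 160 mm², y = 8 mm, Ī = 88 747 mm⁴.
Web plate: 16 × 280, A = 4 480 mm², y = 156 mm, Ī = 29 269 333 mm⁴.
Top plate: 240 × 14, A = 3 360 mm², y = 303 mm, Ī = 54 880 mm⁴.
Hole (subtracted): ⌀6, A = 28.274 mm², y = 156 mm, Ī = 63.617 mm⁴.
Centroid: ȳ = ΣA·y / ΣA = 145.83 mm.
Transfer each piece to the horizontal axis through the centroid using Ī + A·d² with d = y − 145.83:
  bottom plate: d = -137.83 mm → contributes +79 115 996 mm⁴
  web plate: d = 10.171 mm → contributes +29 732 752 mm⁴
  top plate: d = 157.17 mm → contributes +83 055 640 mm⁴
  hole: d = 10.171 mm → contributes −2988.4 mm⁴
Total I = 191 901 400 mm⁴.

I_x ≈ 1.92 × 10⁸ mm⁴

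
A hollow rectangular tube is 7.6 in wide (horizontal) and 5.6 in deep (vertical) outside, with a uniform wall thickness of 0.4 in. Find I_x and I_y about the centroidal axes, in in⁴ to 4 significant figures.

Break the section into simple shapes (no overlaps), measuring from the bottom-left corner of the bounding box.
Outer rectangle: 7.6 × 5.6, A = 42.56 in², y = 2.8 in, Ī = 111.223 in⁴.
Inner void (subtracted): 6.8 × 4.8, A = 32.64 in², y = 2.8 in, Ī = 62.6688 in⁴.
By symmetry the centroid is at mid-height, ȳ = 2.8 in.
All pieces are centred on the centroidal x-axis, so I = ΣĪ (holes subtracted) = 48.5547 in⁴.
Repeating about the centroidal y-axis gives I_y = 79.0827 in⁴.

I_x ≈ 48.55 in⁴, I_y ≈ 79.08 in⁴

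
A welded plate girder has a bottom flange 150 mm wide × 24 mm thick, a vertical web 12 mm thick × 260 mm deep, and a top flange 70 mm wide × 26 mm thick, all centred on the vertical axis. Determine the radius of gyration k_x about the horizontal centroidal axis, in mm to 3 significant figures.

k_x ≈ 119 mm

Split into non-overlapping primitives; take the origin at the lower-left of the bounding box.
Bottom plate: 150 × 24, A = 3 600 mm², y = 12 mm, Ī = 172 800 mm⁴.
Web plate: 12 × 260, A = 3 120 mm², y = 154 mm, Ī = 17 576 000 mm⁴.
Top plate: 70 × 26, A = 1 820 mm², y = 297 mm, Ī = 102 527 mm⁴.
Centroid: ȳ = ΣA·y / ΣA = 124.62 mm.
Transfer each piece to the horizontal centroidal axis using Ī + A·d² with d = y − 124.62:
  bottom plate: d = -112.62 mm → contributes +45 829 248 mm⁴
  web plate: d = 29.384 mm → contributes +20 269 882 mm⁴
  top plate: d = 172.38 mm → contributes +54 186 137 mm⁴
Total I = 120 285 267 mm⁴.
Radius of gyration: k = √(I/A) = √(120 285 267 / 8 540) = 118.68 mm.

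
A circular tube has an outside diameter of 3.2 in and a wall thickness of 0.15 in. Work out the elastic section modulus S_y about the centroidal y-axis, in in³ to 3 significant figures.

S_y ≈ 1.05 in³

Decompose the section into non-overlapping parts with the origin at the bottom-left of its bounding rectangle.
Outer circle: ⌀3.2, A = 8.0425 in², x = 1.6 in, Ī = 5.1472 in⁴.
Bore (subtracted): ⌀2.9, A = 6.6052 in², x = 1.6 in, Ī = 3.4719 in⁴.
By symmetry the centroid is at mid-width, x̄ = 1.6 in.
All pieces are centred on the centroidal y-axis, so I = ΣĪ (holes subtracted) = 1.6753 in⁴.
Extreme fibre distance c = 1.6 in; S = I/c = 1.0471 in³.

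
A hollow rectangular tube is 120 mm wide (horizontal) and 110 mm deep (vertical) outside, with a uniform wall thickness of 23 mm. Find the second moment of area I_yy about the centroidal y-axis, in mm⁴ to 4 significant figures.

I_yy ≈ 1.368 × 10⁷ mm⁴

Decompose the section into non-overlapping parts with the origin at the bottom-left of its bounding rectangle.
Outer rectangle: 120 × 110, A = 13 200 mm², x = 60 mm, Ī = 15 840 000 mm⁴.
Inner void (subtracted): 74 × 64, A = 4 736 mm², x = 60 mm, Ī = 2 161 195 mm⁴.
By symmetry the centroid is at mid-width, x̄ = 60 mm.
All pieces are centred on the centroidal y-axis, so I = ΣĪ (holes subtracted) = 13 678 805 mm⁴.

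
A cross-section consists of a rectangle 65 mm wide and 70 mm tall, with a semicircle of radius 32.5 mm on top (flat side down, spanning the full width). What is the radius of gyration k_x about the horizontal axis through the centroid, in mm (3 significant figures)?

Decompose the section into non-overlapping parts with the origin at the bottom-left of its bounding rectangle.
Rectangular body: 65 × 70, A = 4 550 mm², y = 35 mm, Ī = 1 857 917 mm⁴.
Semicircular cap: semicircle r = 32.5, A = 1659.2 mm², y = 83.793 mm, Ī = 122 452 mm⁴.
Centroid: ȳ = ΣA·y / ΣA = 48.038 mm.
Transfer each piece to the horizontal axis through the centroid using Ī + A·d² with d = y − 48.038:
  rectangular body: d = -13.038 mm → contributes +2 631 385 mm⁴
  semicircular cap: d = 35.755 mm → contributes +2 243 582 mm⁴
Total I = 4 874 967 mm⁴.
Radius of gyration: k = √(I/A) = √(4 874 967 / 6209.2) = 28.02 mm.

k_x ≈ 28.0 mm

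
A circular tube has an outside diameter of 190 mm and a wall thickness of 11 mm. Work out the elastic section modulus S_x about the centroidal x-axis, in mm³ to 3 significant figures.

Decompose the section into non-overlapping parts with the origin at the bottom-left of its bounding rectangle.
Outer circle: ⌀190, A = 28 353 mm², y = 95 mm, Ī = 63 971 171 mm⁴.
Bore (subtracted): ⌀168, A = 22 167 mm², y = 95 mm, Ī = 39 102 725 mm⁴.
By symmetry the centroid is at mid-height, ȳ = 95 mm.
All pieces are centred on the centroidal x-axis, so I = ΣĪ (holes subtracted) = 24 868 446 mm⁴.
Extreme fibre distance c = 95 mm; S = I/c = 261 773 mm³.

S_x ≈ 2.62 × 10⁵ mm³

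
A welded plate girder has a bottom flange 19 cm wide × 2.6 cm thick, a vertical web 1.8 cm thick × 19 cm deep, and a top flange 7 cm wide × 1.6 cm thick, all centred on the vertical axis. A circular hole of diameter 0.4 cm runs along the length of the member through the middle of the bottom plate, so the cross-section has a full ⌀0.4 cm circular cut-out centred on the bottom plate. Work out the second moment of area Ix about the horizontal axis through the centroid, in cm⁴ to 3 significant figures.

Treat the section as a set of non-overlapping primitives; coordinates are from the bounding-box lower-left.
Bottom plate: 19 × 2.6, A = 49.4 cm², y = 1.3 cm, Ī = 27.829 cm⁴.
Web plate: 1.8 × 19, A = 34.2 cm², y = 12.1 cm, Ī = 1028.9 cm⁴.
Top plate: 7 × 1.6, A = 11.2 cm², y = 22.4 cm, Ī = 2.3893 cm⁴.
Hole (subtracted): ⌀0.4, A = 0.12566 cm², y = 1.3 cm, Ī = 0.0012566 cm⁴.
Centroid: ȳ = ΣA·y / ΣA = 7.6975 cm.
Transfer each piece to the horizontal axis through the centroid using Ī + A·d² with d = y − 7.6975:
  bottom plate: d = -6.3975 cm → contributes +2049.7 cm⁴
  web plate: d = 4.4025 cm → contributes +1691.7 cm⁴
  top plate: d = 14.702 cm → contributes +2423.4 cm⁴
  hole: d = -6.3975 cm → contributes −5.1444 cm⁴
Total I = 6159.7 cm⁴.

Ix ≈ 6160 cm⁴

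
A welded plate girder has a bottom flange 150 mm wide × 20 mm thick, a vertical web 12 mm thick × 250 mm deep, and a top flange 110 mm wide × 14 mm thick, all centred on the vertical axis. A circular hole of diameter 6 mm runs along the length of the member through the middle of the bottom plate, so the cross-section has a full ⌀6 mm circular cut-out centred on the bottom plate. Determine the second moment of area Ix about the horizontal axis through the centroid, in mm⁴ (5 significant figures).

Ix ≈ 9.1529 × 10⁷ mm⁴

Treat the section as a set of non-overlapping primitives; coordinates are from the bounding-box lower-left.
Bottom plate: 150 × 20, A = 3 000 mm², y = 10 mm, Ī = 100 000 mm⁴.
Web plate: 12 × 250, A = 3 000 mm², y = 145 mm, Ī = 15 625 000 mm⁴.
Top plate: 110 × 14, A = 1 540 mm², y = 277 mm, Ī = 25153.33 mm⁴.
Hole (subtracted): ⌀6, A = 28.27433 mm², y = 10 mm, Ī = 63.61725 mm⁴.
Centroid: ȳ = ΣA·y / ΣA = 118.6541 mm.
Transfer each piece to the horizontal axis through the centroid using Ī + A·d² with d = y − 118.6541:
  bottom plate: d = -108.6541 mm → contributes +35 517 158 mm⁴
  web plate: d = 26.34587 mm → contributes +17 707 315 mm⁴
  top plate: d = 158.3459 mm → contributes +38 638 213 mm⁴
  hole: d = -108.6541 mm → contributes −333862.5 mm⁴
Total I = 91 528 824 mm⁴.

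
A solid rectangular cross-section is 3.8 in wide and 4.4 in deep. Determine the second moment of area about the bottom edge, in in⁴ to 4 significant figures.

I_base ≈ 107.9 in⁴

The section: 3.8 × 4.4, A = 16.72 in², y = 2.2 in, Ī = 26.9749 in⁴.
Transfer it to the bottom edge using Ī + A·d² with d = y − 0:
  the section: d = 2.2 in → contributes +107.9 in⁴
Total I = 107.9 in⁴.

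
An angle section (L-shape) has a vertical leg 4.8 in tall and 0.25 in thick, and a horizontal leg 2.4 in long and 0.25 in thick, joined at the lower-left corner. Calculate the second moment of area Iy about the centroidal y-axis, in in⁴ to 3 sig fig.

Iy ≈ 0.748 in⁴

Decompose the section into non-overlapping parts with the origin at the bottom-left of its bounding rectangle.
Vertical leg: 0.25 × 4.8, A = 1.2 in², x = 0.125 in, Ī = 0.00625 in⁴.
Horizontal leg (remainder): 2.15 × 0.25, A = 0.5375 in², x = 1.325 in, Ī = 0.20705 in⁴.
Centroid: x̄ = ΣA·x / ΣA = 0.49622 in.
Transfer each piece to the centroidal y-axis using Ī + A·d² with d = x − 0.49622:
  vertical leg: d = -0.37122 in → contributes +0.17162 in⁴
  horizontal leg (remainder): d = 0.82878 in → contributes +0.57624 in⁴
Total I = 0.74786 in⁴.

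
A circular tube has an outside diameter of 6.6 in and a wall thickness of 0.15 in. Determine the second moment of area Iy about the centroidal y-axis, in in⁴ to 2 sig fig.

Iy ≈ 16 in⁴

Split into non-overlapping primitives; take the origin at the lower-left of the bounding box.
Outer circle: ⌀6.6, A = 34.21 in², x = 3.3 in, Ī = 93.14 in⁴.
Bore (subtracted): ⌀6.3, A = 31.17 in², x = 3.3 in, Ī = 77.33 in⁴.
By symmetry the centroid is at mid-width, x̄ = 3.3 in.
All pieces are centred on the centroidal y-axis, so I = ΣĪ (holes subtracted) = 15.81 in⁴.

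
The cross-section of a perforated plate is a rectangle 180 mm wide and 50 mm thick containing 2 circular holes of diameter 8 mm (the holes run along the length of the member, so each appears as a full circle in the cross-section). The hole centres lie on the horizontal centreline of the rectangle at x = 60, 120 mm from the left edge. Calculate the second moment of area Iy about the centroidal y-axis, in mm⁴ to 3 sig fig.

Split into non-overlapping primitives; take the origin at the lower-left of the bounding box.
Plate: 180 × 50, A = 9 000 mm², x = 90 mm, Ī = 24 300 000 mm⁴.
Hole 1 (subtracted): ⌀8, A = 50.265 mm², x = 60 mm, Ī = 201.06 mm⁴.
Hole 2 (subtracted): ⌀8, A = 50.265 mm², x = 120 mm, Ī = 201.06 mm⁴.
By symmetry the centroid is at mid-width, x̄ = 90 mm.
Transfer each piece to the centroidal y-axis using Ī + A·d² with d = x − 90:
  plate: d = 0 mm → contributes +24 300 000 mm⁴
  hole 1: d = -30 mm → contributes −45 440 mm⁴
  hole 2: d = 30 mm → contributes −45 440 mm⁴
Total I = 24 209 120 mm⁴.

Iy ≈ 2.42 × 10⁷ mm⁴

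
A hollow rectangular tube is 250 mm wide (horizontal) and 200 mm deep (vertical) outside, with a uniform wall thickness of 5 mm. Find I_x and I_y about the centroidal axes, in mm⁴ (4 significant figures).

I_x ≈ 2.949 × 10⁷ mm⁴, I_y ≈ 4.154 × 10⁷ mm⁴

Break the section into simple shapes (no overlaps), measuring from the bottom-left corner of the bounding box.
Outer rectangle: 250 × 200, A = 50 000 mm², y = 100 mm, Ī = 166 666 667 mm⁴.
Inner void (subtracted): 240 × 190, A = 45 600 mm², y = 100 mm, Ī = 137 180 000 mm⁴.
By symmetry the centroid is at mid-height, ȳ = 100 mm.
All pieces are centred on the centroidal x-axis, so I = ΣĪ (holes subtracted) = 29 486 667 mm⁴.
Repeating about the centroidal y-axis gives I_y = 41 536 667 mm⁴.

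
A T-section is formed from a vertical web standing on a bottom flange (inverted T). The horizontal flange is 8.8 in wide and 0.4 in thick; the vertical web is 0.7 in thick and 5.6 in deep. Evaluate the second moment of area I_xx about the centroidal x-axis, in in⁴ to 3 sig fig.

Split into non-overlapping primitives; take the origin at the lower-left of the bounding box.
Flange: 8.8 × 0.4, A = 3.52 in², y = 0.2 in, Ī = 0.046933 in⁴.
Web: 0.7 × 5.6, A = 3.92 in², y = 3.2 in, Ī = 10.244 in⁴.
Centroid: ȳ = ΣA·y / ΣA = 1.7806 in.
Transfer each piece to the centroidal x-axis using Ī + A·d² with d = y − 1.7806:
  flange: d = -1.5806 in → contributes +8.8414 in⁴
  web: d = 1.4194 in → contributes +18.141 in⁴
Total I = 26.983 in⁴.

I_xx ≈ 27.0 in⁴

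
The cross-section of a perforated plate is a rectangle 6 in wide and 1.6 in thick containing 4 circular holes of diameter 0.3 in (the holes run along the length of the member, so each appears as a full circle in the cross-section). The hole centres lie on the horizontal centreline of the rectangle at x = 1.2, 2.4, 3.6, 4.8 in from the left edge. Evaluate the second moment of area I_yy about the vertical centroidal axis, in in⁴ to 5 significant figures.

Decompose the section into non-overlapping parts with the origin at the bottom-left of its bounding rectangle.
Plate: 6 × 1.6, A = 9.6 in², x = 3 in, Ī = 28.8 in⁴.
Hole 1 (subtracted): ⌀0.3, A = 0.07068583 in², x = 1.2 in, Ī = 0.0003976078 in⁴.
Hole 2 (subtracted): ⌀0.3, A = 0.07068583 in², x = 2.4 in, Ī = 0.0003976078 in⁴.
Hole 3 (subtracted): ⌀0.3, A = 0.07068583 in², x = 3.6 in, Ī = 0.0003976078 in⁴.
Hole 4 (subtracted): ⌀0.3, A = 0.07068583 in², x = 4.8 in, Ī = 0.0003976078 in⁴.
By symmetry the centroid is at mid-width, x̄ = 3 in.
Transfer each piece to the vertical centroidal axis using Ī + A·d² with d = x − 3:
  plate: d = 0 in → contributes +28.8 in⁴
  hole 1: d = -1.8 in → contributes −0.2294197 in⁴
  hole 2: d = -0.6 in → contributes −0.02584451 in⁴
  hole 3: d = 0.6 in → contributes −0.02584451 in⁴
  hole 4: d = 1.8 in → contributes −0.2294197 in⁴
Total I = 28.28947 in⁴.

I_yy ≈ 28.289 in⁴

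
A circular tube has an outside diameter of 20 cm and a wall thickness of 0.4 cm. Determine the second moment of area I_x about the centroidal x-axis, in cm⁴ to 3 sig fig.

I_x ≈ 1180 cm⁴

Break the section into simple shapes (no overlaps), measuring from the bottom-left corner of the bounding box.
Outer circle: ⌀20, A = 314.16 cm², y = 10 cm, Ī = 7 854 cm⁴.
Bore (subtracted): ⌀19.2, A = 289.53 cm², y = 10 cm, Ī = 6670.8 cm⁴.
By symmetry the centroid is at mid-height, ȳ = 10 cm.
All pieces are centred on the centroidal x-axis, so I = ΣĪ (holes subtracted) = 1183.2 cm⁴.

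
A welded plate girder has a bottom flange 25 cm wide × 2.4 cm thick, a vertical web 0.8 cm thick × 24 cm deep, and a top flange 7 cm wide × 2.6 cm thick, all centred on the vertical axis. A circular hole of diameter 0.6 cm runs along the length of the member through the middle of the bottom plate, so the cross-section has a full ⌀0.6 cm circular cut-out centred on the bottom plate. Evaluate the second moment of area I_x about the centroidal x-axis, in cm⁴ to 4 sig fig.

Split into non-overlapping primitives; take the origin at the lower-left of the bounding box.
Bottom plate: 25 × 2.4, A = 60 cm², y = 1.2 cm, Ī = 28.8 cm⁴.
Web plate: 0.8 × 24, A = 19.2 cm², y = 14.4 cm, Ī = 921.6 cm⁴.
Top plate: 7 × 2.6, A = 18.2 cm², y = 27.7 cm, Ī = 10.2527 cm⁴.
Hole (subtracted): ⌀0.6, A = 0.282743 cm², y = 1.2 cm, Ī = 0.00636173 cm⁴.
Centroid: ȳ = ΣA·y / ΣA = 8.77579 cm.
Transfer each piece to the centroidal x-axis using Ī + A·d² with d = y − 8.77579:
  bottom plate: d = -7.57579 cm → contributes +3472.36 cm⁴
  web plate: d = 5.62421 cm → contributes +1528.93 cm⁴
  top plate: d = 18.9242 cm → contributes +6528.14 cm⁴
  hole: d = -7.57579 cm → contributes −16.2337 cm⁴
Total I = 11513.2 cm⁴.

I_x ≈ 1.151 × 10⁴ cm⁴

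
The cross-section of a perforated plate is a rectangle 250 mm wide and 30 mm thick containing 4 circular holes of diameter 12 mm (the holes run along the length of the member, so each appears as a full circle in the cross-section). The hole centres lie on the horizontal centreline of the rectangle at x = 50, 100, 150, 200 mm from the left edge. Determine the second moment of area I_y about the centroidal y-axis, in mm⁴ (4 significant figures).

Split into non-overlapping primitives; take the origin at the lower-left of the bounding box.
Plate: 250 × 30, A = 7 500 mm², x = 125 mm, Ī = 39 062 500 mm⁴.
Hole 1 (subtracted): ⌀12, A = 113.097 mm², x = 50 mm, Ī = 1017.88 mm⁴.
Hole 2 (subtracted): ⌀12, A = 113.097 mm², x = 100 mm, Ī = 1017.88 mm⁴.
Hole 3 (subtracted): ⌀12, A = 113.097 mm², x = 150 mm, Ī = 1017.88 mm⁴.
Hole 4 (subtracted): ⌀12, A = 113.097 mm², x = 200 mm, Ī = 1017.88 mm⁴.
By symmetry the centroid is at mid-width, x̄ = 125 mm.
Transfer each piece to the centroidal y-axis using Ī + A·d² with d = x − 125:
  plate: d = 0 mm → contributes +39 062 500 mm⁴
  hole 1: d = -75 mm → contributes −637 190 mm⁴
  hole 2: d = -25 mm → contributes −71703.7 mm⁴
  hole 3: d = 25 mm → contributes −71703.7 mm⁴
  hole 4: d = 75 mm → contributes −637 190 mm⁴
Total I = 37 644 712 mm⁴.

I_y ≈ 3.764 × 10⁷ mm⁴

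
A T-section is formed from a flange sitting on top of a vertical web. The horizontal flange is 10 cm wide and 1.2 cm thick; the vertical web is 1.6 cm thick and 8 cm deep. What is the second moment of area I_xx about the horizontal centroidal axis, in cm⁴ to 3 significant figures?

Break the section into simple shapes (no overlaps), measuring from the bottom-left corner of the bounding box.
Flange: 10 × 1.2, A = 12 cm², y = 8.6 cm, Ī = 1.44 cm⁴.
Web: 1.6 × 8, A = 12.8 cm², y = 4 cm, Ī = 68.267 cm⁴.
Centroid: ȳ = ΣA·y / ΣA = 6.2258 cm.
Transfer each piece to the horizontal centroidal axis using Ī + A·d² with d = y − 6.2258:
  flange: d = 2.3742 cm → contributes +69.082 cm⁴
  web: d = -2.2258 cm → contributes +131.68 cm⁴
Total I = 200.76 cm⁴.

I_xx ≈ 201 cm⁴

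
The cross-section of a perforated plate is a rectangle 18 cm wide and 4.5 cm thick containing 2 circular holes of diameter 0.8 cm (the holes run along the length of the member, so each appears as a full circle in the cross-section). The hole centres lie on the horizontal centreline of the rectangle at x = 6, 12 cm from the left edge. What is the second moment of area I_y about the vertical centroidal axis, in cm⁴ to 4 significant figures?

Decompose the section into non-overlapping parts with the origin at the bottom-left of its bounding rectangle.
Plate: 18 × 4.5, A = 81 cm², x = 9 cm, Ī = 2 187 cm⁴.
Hole 1 (subtracted): ⌀0.8, A = 0.502655 cm², x = 6 cm, Ī = 0.0201062 cm⁴.
Hole 2 (subtracted): ⌀0.8, A = 0.502655 cm², x = 12 cm, Ī = 0.0201062 cm⁴.
By symmetry the centroid is at mid-width, x̄ = 9 cm.
Transfer each piece to the vertical centroidal axis using Ī + A·d² with d = x − 9:
  plate: d = 0 cm → contributes +2 187 cm⁴
  hole 1: d = -3 cm → contributes −4.544 cm⁴
  hole 2: d = 3 cm → contributes −4.544 cm⁴
Total I = 2177.91 cm⁴.

I_y ≈ 2178 cm⁴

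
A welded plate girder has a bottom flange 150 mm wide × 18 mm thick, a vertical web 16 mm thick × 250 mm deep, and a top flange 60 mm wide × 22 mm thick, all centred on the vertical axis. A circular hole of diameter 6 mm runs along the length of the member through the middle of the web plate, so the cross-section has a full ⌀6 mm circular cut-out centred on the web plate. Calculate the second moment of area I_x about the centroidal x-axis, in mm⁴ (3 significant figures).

I_x ≈ 8.97 × 10⁷ mm⁴

Decompose the section into non-overlapping parts with the origin at the bottom-left of its bounding rectangle.
Bottom plate: 150 × 18, A = 2 700 mm², y = 9 mm, Ī = 72 900 mm⁴.
Web plate: 16 × 250, A = 4 000 mm², y = 143 mm, Ī = 20 833 333 mm⁴.
Top plate: 60 × 22, A = 1 320 mm², y = 279 mm, Ī = 53 240 mm⁴.
Hole (subtracted): ⌀6, A = 28.274 mm², y = 143 mm, Ī = 63.617 mm⁴.
Centroid: ȳ = ΣA·y / ΣA = 120.19 mm.
Transfer each piece to the centroidal x-axis using Ī + A·d² with d = y − 120.19:
  bottom plate: d = -111.19 mm → contributes +33 454 430 mm⁴
  web plate: d = 22.809 mm → contributes +22 914 261 mm⁴
  top plate: d = 158.81 mm → contributes +33 343 862 mm⁴
  hole: d = 22.809 mm → contributes −14 773 mm⁴
Total I = 89 697 780 mm⁴.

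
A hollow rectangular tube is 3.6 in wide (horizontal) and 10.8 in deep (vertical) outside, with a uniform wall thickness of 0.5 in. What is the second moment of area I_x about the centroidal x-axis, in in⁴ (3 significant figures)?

Treat the section as a set of non-overlapping primitives; coordinates are from the bounding-box lower-left.
Outer rectangle: 3.6 × 10.8, A = 38.88 in², y = 5.4 in, Ī = 377.91 in⁴.
Inner void (subtracted): 2.6 × 9.8, A = 25.48 in², y = 5.4 in, Ī = 203.92 in⁴.
By symmetry the centroid is at mid-height, ȳ = 5.4 in.
All pieces are centred on the centroidal x-axis, so I = ΣĪ (holes subtracted) = 173.99 in⁴.

I_x ≈ 174 in⁴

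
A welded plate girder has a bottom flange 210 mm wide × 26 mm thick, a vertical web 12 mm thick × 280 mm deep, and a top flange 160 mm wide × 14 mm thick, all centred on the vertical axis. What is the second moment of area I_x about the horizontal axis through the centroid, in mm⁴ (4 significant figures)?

Treat the section as a set of non-overlapping primitives; coordinates are from the bounding-box lower-left.
Bottom plate: 210 × 26, A = 5 460 mm², y = 13 mm, Ī = 307 580 mm⁴.
Web plate: 12 × 280, A = 3 360 mm², y = 166 mm, Ī = 21 952 000 mm⁴.
Top plate: 160 × 14, A = 2 240 mm², y = 313 mm, Ī = 36586.7 mm⁴.
Centroid: ȳ = ΣA·y / ΣA = 120.241 mm.
Transfer each piece to the horizontal axis through the centroid using Ī + A·d² with d = y − 120.241:
  bottom plate: d = -107.241 mm → contributes +63 100 453 mm⁴
  web plate: d = 45.7595 mm → contributes +28 987 609 mm⁴
  top plate: d = 192.759 mm → contributes +83 266 525 mm⁴
Total I = 175 354 587 mm⁴.

I_x ≈ 1.754 × 10⁸ mm⁴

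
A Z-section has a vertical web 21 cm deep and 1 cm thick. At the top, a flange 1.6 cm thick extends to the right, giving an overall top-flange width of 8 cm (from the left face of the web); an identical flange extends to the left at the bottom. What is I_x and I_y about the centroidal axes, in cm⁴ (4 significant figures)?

I_x ≈ 2884 cm⁴, I_y ≈ 451.6 cm⁴

Break the section into simple shapes (no overlaps), measuring from the bottom-left corner of the bounding box.
Web: 1 × 21, A = 21 cm², y = 10.5 cm, Ī = 771.75 cm⁴.
Top flange (beyond web): 7 × 1.6, A = 11.2 cm², y = 20.2 cm, Ī = 2.38933 cm⁴.
Bottom flange (beyond web): 7 × 1.6, A = 11.2 cm², y = 0.8 cm, Ī = 2.38933 cm⁴.
Centroid: ȳ = ΣA·y / ΣA = 10.5 cm.
Transfer each piece to the centroidal x-axis using Ī + A·d² with d = y − 10.5:
  web: d = 0 cm → contributes +771.75 cm⁴
  top flange (beyond web): d = 9.7 cm → contributes +1056.2 cm⁴
  bottom flange (beyond web): d = -9.7 cm → contributes +1056.2 cm⁴
Total I = 2884.14 cm⁴.
For the y-axis: x̄ = 7.5 cm.
Repeating about the centroidal y-axis gives I_y = 451.617 cm⁴.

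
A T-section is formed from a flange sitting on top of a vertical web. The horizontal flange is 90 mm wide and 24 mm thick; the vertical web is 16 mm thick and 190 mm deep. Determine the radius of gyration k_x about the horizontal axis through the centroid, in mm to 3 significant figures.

Split into non-overlapping primitives; take the origin at the lower-left of the bounding box.
Flange: 90 × 24, A = 2 160 mm², y = 202 mm, Ī = 103 680 mm⁴.
Web: 16 × 190, A = 3 040 mm², y = 95 mm, Ī = 9 145 333 mm⁴.
Centroid: ȳ = ΣA·y / ΣA = 139.45 mm.
Transfer each piece to the horizontal axis through the centroid using Ī + A·d² with d = y − 139.45:
  flange: d = 62.554 mm → contributes +8 555 725 mm⁴
  web: d = -44.446 mm → contributes +15 150 734 mm⁴
Total I = 23 706 458 mm⁴.
Radius of gyration: k = √(I/A) = √(23 706 458 / 5 200) = 67.52 mm.

k_x ≈ 67.5 mm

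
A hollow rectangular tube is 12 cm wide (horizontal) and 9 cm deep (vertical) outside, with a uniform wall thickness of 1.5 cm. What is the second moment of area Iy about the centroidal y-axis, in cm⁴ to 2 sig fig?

Iy ≈ 930 cm⁴

Split into non-overlapping primitives; take the origin at the lower-left of the bounding box.
Outer rectangle: 12 × 9, A = 108 cm², x = 6 cm, Ī = 1 296 cm⁴.
Inner void (subtracted): 9 × 6, A = 54 cm², x = 6 cm, Ī = 364.5 cm⁴.
By symmetry the centroid is at mid-width, x̄ = 6 cm.
All pieces are centred on the centroidal y-axis, so I = ΣĪ (holes subtracted) = 931.5 cm⁴.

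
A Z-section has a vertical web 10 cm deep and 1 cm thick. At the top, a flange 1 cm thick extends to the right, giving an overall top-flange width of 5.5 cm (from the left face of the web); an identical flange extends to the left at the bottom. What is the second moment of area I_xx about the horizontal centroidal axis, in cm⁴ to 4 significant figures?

Treat the section as a set of non-overlapping primitives; coordinates are from the bounding-box lower-left.
Web: 1 × 10, A = 10 cm², y = 5 cm, Ī = 83.3333 cm⁴.
Top flange (beyond web): 4.5 × 1, A = 4.5 cm², y = 9.5 cm, Ī = 0.375 cm⁴.
Bottom flange (beyond web): 4.5 × 1, A = 4.5 cm², y = 0.5 cm, Ī = 0.375 cm⁴.
Centroid: ȳ = ΣA·y / ΣA = 5 cm.
Transfer each piece to the horizontal centroidal axis using Ī + A·d² with d = y − 5:
  web: d = 0 cm → contributes +83.3333 cm⁴
  top flange (beyond web): d = 4.5 cm → contributes +91.5 cm⁴
  bottom flange (beyond web): d = -4.5 cm → contributes +91.5 cm⁴
Total I = 266.333 cm⁴.

I_xx ≈ 266.3 cm⁴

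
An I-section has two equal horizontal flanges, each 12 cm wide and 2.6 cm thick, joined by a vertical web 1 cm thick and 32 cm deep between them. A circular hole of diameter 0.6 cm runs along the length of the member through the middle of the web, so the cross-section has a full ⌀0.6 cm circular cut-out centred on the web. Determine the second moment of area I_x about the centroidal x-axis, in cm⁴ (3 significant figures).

I_x ≈ 2.14 × 10⁴ cm⁴

Break the section into simple shapes (no overlaps), measuring from the bottom-left corner of the bounding box.
Bottom flange: 12 × 2.6, A = 31.2 cm², y = 1.3 cm, Ī = 17.576 cm⁴.
Web: 1 × 32, A = 32 cm², y = 18.6 cm, Ī = 2730.7 cm⁴.
Top flange: 12 × 2.6, A = 31.2 cm², y = 35.9 cm, Ī = 17.576 cm⁴.
Hole (subtracted): ⌀0.6, A = 0.28274 cm², y = 18.6 cm, Ī = 0.0063617 cm⁴.
By symmetry the centroid is at mid-height, ȳ = 18.6 cm.
Transfer each piece to the centroidal x-axis using Ī + A·d² with d = y − 18.6:
  bottom flange: d = -17.3 cm → contributes +9355.4 cm⁴
  web: d = 0 cm → contributes +2730.7 cm⁴
  top flange: d = 17.3 cm → contributes +9355.4 cm⁴
  hole: d = 0 cm → contributes −0.0063617 cm⁴
Total I = 21 442 cm⁴.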